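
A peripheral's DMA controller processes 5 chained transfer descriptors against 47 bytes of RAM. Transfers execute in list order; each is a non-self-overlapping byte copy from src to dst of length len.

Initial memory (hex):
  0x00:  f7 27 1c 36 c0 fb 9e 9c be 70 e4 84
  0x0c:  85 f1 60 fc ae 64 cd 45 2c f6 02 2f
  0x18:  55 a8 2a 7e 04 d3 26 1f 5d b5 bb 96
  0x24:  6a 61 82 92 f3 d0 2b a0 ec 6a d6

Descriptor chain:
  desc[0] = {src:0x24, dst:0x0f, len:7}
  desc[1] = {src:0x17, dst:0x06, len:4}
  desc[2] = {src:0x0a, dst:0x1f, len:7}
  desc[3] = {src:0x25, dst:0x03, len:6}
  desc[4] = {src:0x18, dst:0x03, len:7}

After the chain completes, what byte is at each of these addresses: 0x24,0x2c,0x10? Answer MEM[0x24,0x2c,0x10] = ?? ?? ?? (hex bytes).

[0] 0x24->0x0f len=7 : 6a 61 82 92 f3 d0 2b
[1] 0x17->0x06 len=4 : 2f 55 a8 2a
[2] 0x0a->0x1f len=7 : e4 84 85 f1 60 6a 61
[3] 0x25->0x03 len=6 : 61 82 92 f3 d0 2b
[4] 0x18->0x03 len=7 : 55 a8 2a 7e 04 d3 26
query mem[0x24]=0x6a, mem[0x2c]=0xec, mem[0x10]=0x61

MEM[0x24,0x2c,0x10] = 6a ec 61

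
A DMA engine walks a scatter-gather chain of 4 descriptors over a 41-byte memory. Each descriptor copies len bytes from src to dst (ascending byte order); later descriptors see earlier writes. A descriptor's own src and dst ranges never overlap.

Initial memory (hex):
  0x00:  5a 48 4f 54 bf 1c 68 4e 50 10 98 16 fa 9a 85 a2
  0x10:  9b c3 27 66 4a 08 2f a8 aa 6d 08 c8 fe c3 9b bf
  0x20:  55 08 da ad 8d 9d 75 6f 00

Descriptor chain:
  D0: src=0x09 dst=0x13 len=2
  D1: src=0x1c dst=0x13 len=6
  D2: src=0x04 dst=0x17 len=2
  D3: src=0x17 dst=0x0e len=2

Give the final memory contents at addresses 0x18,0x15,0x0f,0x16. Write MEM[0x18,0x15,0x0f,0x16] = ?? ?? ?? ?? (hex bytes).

MEM[0x18,0x15,0x0f,0x16] = 1c 9b 1c bf

D0: mem[0x13..0x14] <- [10 98]
D1: mem[0x13..0x18] <- [fe c3 9b bf 55 08]
D2: mem[0x17..0x18] <- [bf 1c]
D3: mem[0x0e..0x0f] <- [bf 1c]
query mem[0x18]=0x1c, mem[0x15]=0x9b, mem[0x0f]=0x1c, mem[0x16]=0xbf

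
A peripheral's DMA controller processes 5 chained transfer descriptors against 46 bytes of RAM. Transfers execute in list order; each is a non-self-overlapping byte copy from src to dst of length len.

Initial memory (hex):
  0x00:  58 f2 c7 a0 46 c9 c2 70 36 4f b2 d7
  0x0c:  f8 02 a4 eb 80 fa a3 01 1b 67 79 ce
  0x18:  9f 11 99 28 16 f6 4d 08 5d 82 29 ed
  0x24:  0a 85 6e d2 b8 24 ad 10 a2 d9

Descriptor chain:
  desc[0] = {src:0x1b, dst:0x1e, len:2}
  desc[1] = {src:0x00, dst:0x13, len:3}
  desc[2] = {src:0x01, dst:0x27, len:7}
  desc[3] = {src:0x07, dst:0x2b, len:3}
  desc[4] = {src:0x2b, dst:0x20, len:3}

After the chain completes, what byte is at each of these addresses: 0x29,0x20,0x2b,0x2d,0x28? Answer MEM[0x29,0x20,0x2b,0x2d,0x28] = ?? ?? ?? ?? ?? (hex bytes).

MEM[0x29,0x20,0x2b,0x2d,0x28] = a0 70 70 4f c7

  after D0: wrote 2B at 0x1e = 2816
  after D1: wrote 3B at 0x13 = 58f2c7
  after D2: wrote 7B at 0x27 = f2c7a046c9c270
  after D3: wrote 3B at 0x2b = 70364f
  after D4: wrote 3B at 0x20 = 70364f
query mem[0x29]=0xa0, mem[0x20]=0x70, mem[0x2b]=0x70, mem[0x2d]=0x4f, mem[0x28]=0xc7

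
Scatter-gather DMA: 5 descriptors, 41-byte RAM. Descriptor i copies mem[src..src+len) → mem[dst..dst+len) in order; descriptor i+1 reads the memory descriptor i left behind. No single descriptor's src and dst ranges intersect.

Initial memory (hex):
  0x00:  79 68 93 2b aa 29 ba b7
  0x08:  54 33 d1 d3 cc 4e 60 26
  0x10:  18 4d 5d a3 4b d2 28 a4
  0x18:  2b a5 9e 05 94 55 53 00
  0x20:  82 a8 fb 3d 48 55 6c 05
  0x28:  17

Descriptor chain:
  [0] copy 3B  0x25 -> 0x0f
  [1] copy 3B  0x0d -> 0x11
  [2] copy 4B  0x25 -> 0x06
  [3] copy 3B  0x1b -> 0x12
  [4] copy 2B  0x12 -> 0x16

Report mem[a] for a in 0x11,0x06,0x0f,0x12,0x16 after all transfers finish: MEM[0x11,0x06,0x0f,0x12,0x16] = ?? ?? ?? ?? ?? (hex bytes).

[0] 0x25->0x0f len=3 : 55 6c 05
[1] 0x0d->0x11 len=3 : 4e 60 55
[2] 0x25->0x06 len=4 : 55 6c 05 17
[3] 0x1b->0x12 len=3 : 05 94 55
[4] 0x12->0x16 len=2 : 05 94
query mem[0x11]=0x4e, mem[0x06]=0x55, mem[0x0f]=0x55, mem[0x12]=0x05, mem[0x16]=0x05

MEM[0x11,0x06,0x0f,0x12,0x16] = 4e 55 55 05 05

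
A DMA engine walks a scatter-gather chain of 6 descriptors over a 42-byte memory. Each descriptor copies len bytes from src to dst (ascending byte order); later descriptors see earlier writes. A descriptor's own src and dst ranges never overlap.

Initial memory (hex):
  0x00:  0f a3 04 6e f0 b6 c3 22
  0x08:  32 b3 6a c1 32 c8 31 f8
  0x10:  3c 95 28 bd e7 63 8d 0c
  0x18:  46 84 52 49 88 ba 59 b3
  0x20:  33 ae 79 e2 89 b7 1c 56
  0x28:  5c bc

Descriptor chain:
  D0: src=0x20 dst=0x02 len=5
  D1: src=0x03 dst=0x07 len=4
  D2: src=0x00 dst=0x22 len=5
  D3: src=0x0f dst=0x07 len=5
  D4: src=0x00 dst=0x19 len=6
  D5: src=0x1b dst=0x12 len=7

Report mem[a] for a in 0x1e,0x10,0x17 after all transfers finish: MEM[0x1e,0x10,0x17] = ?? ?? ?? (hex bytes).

MEM[0x1e,0x10,0x17] = e2 3c 33

D0: mem[0x02..0x06] <- [33 ae 79 e2 89]
D1: mem[0x07..0x0a] <- [ae 79 e2 89]
D2: mem[0x22..0x26] <- [0f a3 33 ae 79]
D3: mem[0x07..0x0b] <- [f8 3c 95 28 bd]
D4: mem[0x19..0x1e] <- [0f a3 33 ae 79 e2]
D5: mem[0x12..0x18] <- [33 ae 79 e2 b3 33 ae]
query mem[0x1e]=0xe2, mem[0x10]=0x3c, mem[0x17]=0x33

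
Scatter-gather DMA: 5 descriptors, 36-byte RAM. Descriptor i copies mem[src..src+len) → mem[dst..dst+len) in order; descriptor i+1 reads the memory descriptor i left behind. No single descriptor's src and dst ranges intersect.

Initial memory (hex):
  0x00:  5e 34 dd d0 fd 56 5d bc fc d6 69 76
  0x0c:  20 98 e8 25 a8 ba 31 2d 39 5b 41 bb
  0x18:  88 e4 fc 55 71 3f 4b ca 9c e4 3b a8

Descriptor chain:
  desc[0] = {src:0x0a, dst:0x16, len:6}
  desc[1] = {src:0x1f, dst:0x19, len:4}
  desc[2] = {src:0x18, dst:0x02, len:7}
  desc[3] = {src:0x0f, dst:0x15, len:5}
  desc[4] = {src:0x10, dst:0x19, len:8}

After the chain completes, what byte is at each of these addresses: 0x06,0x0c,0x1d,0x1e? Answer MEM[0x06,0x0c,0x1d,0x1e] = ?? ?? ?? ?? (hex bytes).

D0: mem[0x16..0x1b] <- [69 76 20 98 e8 25]
D1: mem[0x19..0x1c] <- [ca 9c e4 3b]
D2: mem[0x02..0x08] <- [20 ca 9c e4 3b 3f 4b]
D3: mem[0x15..0x19] <- [25 a8 ba 31 2d]
D4: mem[0x19..0x20] <- [a8 ba 31 2d 39 25 a8 ba]
query mem[0x06]=0x3b, mem[0x0c]=0x20, mem[0x1d]=0x39, mem[0x1e]=0x25

MEM[0x06,0x0c,0x1d,0x1e] = 3b 20 39 25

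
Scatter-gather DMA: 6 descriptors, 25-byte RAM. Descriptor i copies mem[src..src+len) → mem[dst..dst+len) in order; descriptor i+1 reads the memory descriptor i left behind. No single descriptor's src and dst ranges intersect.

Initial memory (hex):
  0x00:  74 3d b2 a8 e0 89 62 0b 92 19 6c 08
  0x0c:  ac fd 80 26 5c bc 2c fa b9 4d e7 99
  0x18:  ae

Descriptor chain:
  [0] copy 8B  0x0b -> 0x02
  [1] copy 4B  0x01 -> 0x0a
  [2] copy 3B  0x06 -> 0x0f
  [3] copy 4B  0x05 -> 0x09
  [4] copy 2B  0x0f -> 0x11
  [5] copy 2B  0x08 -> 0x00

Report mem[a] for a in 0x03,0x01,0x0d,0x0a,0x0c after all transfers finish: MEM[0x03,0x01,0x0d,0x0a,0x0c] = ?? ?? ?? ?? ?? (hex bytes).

MEM[0x03,0x01,0x0d,0x0a,0x0c] = ac 80 fd 26 bc

[0] 0x0b->0x02 len=8 : 08 ac fd 80 26 5c bc 2c
[1] 0x01->0x0a len=4 : 3d 08 ac fd
[2] 0x06->0x0f len=3 : 26 5c bc
[3] 0x05->0x09 len=4 : 80 26 5c bc
[4] 0x0f->0x11 len=2 : 26 5c
[5] 0x08->0x00 len=2 : bc 80
query mem[0x03]=0xac, mem[0x01]=0x80, mem[0x0d]=0xfd, mem[0x0a]=0x26, mem[0x0c]=0xbc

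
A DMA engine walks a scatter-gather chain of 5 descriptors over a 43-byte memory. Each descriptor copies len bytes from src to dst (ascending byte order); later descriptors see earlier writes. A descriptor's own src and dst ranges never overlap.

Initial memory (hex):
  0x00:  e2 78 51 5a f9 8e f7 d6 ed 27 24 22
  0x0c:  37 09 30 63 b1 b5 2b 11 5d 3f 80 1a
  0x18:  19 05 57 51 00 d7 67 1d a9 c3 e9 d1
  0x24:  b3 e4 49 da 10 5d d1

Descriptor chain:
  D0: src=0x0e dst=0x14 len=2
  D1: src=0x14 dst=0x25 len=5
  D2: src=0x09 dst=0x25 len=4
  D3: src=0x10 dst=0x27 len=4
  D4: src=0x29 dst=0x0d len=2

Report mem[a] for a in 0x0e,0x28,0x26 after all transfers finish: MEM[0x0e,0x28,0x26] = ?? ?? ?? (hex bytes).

MEM[0x0e,0x28,0x26] = 11 b5 24

D0: mem[0x14..0x15] <- [30 63]
D1: mem[0x25..0x29] <- [30 63 80 1a 19]
D2: mem[0x25..0x28] <- [27 24 22 37]
D3: mem[0x27..0x2a] <- [b1 b5 2b 11]
D4: mem[0x0d..0x0e] <- [2b 11]
query mem[0x0e]=0x11, mem[0x28]=0xb5, mem[0x26]=0x24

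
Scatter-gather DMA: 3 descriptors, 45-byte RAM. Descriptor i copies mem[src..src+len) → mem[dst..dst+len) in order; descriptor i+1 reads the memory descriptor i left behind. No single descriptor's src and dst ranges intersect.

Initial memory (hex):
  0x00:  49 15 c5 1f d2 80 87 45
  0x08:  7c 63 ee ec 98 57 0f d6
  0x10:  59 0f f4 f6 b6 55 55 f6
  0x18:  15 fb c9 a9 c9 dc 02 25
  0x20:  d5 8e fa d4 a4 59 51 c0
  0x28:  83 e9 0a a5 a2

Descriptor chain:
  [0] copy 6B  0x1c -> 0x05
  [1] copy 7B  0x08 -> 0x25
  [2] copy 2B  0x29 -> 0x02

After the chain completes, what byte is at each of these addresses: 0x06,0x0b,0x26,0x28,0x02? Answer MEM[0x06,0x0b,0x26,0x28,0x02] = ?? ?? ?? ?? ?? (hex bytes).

MEM[0x06,0x0b,0x26,0x28,0x02] = dc ec d5 ec 98

D0: mem[0x05..0x0a] <- [c9 dc 02 25 d5 8e]
D1: mem[0x25..0x2b] <- [25 d5 8e ec 98 57 0f]
D2: mem[0x02..0x03] <- [98 57]
query mem[0x06]=0xdc, mem[0x0b]=0xec, mem[0x26]=0xd5, mem[0x28]=0xec, mem[0x02]=0x98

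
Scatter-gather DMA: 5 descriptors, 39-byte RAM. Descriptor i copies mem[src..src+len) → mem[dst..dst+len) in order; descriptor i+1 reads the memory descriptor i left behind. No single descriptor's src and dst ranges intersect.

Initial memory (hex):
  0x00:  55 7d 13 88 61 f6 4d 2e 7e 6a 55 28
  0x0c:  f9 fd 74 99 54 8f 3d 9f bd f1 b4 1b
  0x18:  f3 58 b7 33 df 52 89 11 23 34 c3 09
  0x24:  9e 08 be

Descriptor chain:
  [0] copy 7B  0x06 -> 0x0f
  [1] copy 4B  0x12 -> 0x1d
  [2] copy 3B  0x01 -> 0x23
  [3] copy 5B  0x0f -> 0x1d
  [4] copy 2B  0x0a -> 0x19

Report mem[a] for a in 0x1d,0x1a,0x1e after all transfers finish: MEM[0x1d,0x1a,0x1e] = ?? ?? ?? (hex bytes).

MEM[0x1d,0x1a,0x1e] = 4d 28 2e

D0: mem[0x0f..0x15] <- [4d 2e 7e 6a 55 28 f9]
D1: mem[0x1d..0x20] <- [6a 55 28 f9]
D2: mem[0x23..0x25] <- [7d 13 88]
D3: mem[0x1d..0x21] <- [4d 2e 7e 6a 55]
D4: mem[0x19..0x1a] <- [55 28]
query mem[0x1d]=0x4d, mem[0x1a]=0x28, mem[0x1e]=0x2e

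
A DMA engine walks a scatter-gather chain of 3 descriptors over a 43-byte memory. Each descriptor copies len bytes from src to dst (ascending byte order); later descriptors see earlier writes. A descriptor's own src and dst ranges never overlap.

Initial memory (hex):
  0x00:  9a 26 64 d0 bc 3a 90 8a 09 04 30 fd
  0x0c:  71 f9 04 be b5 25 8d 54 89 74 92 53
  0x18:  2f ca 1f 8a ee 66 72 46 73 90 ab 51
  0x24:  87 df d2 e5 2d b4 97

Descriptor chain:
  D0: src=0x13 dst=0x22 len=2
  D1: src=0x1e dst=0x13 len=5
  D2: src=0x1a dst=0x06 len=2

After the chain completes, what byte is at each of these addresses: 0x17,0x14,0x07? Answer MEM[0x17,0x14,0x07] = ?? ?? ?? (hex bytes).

MEM[0x17,0x14,0x07] = 54 46 8a

#0 dst[0x22+2] := {0x54,0x89}
#1 dst[0x13+5] := {0x72,0x46,0x73,0x90,0x54}
#2 dst[0x06+2] := {0x1f,0x8a}
query mem[0x17]=0x54, mem[0x14]=0x46, mem[0x07]=0x8a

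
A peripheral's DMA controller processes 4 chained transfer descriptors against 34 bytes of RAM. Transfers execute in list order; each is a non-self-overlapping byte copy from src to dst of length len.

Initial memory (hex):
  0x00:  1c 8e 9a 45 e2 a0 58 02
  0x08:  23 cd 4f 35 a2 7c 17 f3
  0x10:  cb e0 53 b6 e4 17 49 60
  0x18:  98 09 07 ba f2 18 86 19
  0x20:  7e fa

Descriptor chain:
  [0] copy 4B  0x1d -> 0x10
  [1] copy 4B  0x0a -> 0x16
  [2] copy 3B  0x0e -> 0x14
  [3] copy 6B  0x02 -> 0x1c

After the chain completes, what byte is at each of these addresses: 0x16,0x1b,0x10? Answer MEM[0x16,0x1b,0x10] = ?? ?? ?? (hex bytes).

MEM[0x16,0x1b,0x10] = 18 ba 18

[0] 0x1d->0x10 len=4 : 18 86 19 7e
[1] 0x0a->0x16 len=4 : 4f 35 a2 7c
[2] 0x0e->0x14 len=3 : 17 f3 18
[3] 0x02->0x1c len=6 : 9a 45 e2 a0 58 02
query mem[0x16]=0x18, mem[0x1b]=0xba, mem[0x10]=0x18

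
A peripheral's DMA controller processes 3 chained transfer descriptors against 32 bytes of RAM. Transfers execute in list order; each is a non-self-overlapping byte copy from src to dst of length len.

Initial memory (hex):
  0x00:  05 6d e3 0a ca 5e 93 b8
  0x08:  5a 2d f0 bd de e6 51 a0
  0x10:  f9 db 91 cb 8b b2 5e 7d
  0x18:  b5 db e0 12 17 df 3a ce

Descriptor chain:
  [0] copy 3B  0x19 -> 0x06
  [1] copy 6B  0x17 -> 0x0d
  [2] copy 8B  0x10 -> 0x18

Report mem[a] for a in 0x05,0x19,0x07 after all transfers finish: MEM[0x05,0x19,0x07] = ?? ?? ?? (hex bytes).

MEM[0x05,0x19,0x07] = 5e 12 e0

D0: mem[0x06..0x08] <- [db e0 12]
D1: mem[0x0d..0x12] <- [7d b5 db e0 12 17]
D2: mem[0x18..0x1f] <- [e0 12 17 cb 8b b2 5e 7d]
query mem[0x05]=0x5e, mem[0x19]=0x12, mem[0x07]=0xe0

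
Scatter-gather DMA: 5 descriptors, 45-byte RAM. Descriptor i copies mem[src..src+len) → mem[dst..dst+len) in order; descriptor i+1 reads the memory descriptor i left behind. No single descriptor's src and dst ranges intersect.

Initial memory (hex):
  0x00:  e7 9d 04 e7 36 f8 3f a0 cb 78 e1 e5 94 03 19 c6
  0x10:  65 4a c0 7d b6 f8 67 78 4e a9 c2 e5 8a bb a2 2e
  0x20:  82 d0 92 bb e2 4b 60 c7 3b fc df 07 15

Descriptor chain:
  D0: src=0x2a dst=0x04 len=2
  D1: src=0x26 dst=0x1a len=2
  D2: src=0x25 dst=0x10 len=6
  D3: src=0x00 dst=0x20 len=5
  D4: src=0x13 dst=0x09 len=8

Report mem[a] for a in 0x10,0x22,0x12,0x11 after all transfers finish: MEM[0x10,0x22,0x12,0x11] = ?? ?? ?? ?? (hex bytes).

D0: mem[0x04..0x05] <- [df 07]
D1: mem[0x1a..0x1b] <- [60 c7]
D2: mem[0x10..0x15] <- [4b 60 c7 3b fc df]
D3: mem[0x20..0x24] <- [e7 9d 04 e7 df]
D4: mem[0x09..0x10] <- [3b fc df 67 78 4e a9 60]
query mem[0x10]=0x60, mem[0x22]=0x04, mem[0x12]=0xc7, mem[0x11]=0x60

MEM[0x10,0x22,0x12,0x11] = 60 04 c7 60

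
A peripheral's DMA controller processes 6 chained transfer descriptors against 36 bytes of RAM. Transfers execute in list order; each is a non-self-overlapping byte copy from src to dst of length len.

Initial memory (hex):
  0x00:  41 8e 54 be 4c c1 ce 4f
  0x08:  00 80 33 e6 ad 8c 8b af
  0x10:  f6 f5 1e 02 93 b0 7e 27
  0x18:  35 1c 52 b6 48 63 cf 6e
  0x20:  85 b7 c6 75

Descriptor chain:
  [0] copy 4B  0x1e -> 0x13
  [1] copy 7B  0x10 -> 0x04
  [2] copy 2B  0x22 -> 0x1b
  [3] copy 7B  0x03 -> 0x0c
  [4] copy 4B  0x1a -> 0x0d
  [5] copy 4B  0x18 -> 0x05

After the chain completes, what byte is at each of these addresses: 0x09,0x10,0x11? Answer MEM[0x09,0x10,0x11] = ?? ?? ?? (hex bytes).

[0] 0x1e->0x13 len=4 : cf 6e 85 b7
[1] 0x10->0x04 len=7 : f6 f5 1e cf 6e 85 b7
[2] 0x22->0x1b len=2 : c6 75
[3] 0x03->0x0c len=7 : be f6 f5 1e cf 6e 85
[4] 0x1a->0x0d len=4 : 52 c6 75 63
[5] 0x18->0x05 len=4 : 35 1c 52 c6
query mem[0x09]=0x85, mem[0x10]=0x63, mem[0x11]=0x6e

MEM[0x09,0x10,0x11] = 85 63 6e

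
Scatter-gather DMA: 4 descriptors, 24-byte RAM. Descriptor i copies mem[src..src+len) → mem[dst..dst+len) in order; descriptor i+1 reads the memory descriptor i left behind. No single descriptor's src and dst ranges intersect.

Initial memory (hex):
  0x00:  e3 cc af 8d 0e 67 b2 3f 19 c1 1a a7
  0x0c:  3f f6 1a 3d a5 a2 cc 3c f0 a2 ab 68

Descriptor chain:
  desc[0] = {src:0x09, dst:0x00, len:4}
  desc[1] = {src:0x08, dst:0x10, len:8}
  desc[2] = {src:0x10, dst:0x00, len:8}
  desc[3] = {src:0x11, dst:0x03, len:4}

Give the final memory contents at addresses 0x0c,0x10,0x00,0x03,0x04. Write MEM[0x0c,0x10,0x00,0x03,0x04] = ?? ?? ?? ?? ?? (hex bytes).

MEM[0x0c,0x10,0x00,0x03,0x04] = 3f 19 19 c1 1a

[0] 0x09->0x00 len=4 : c1 1a a7 3f
[1] 0x08->0x10 len=8 : 19 c1 1a a7 3f f6 1a 3d
[2] 0x10->0x00 len=8 : 19 c1 1a a7 3f f6 1a 3d
[3] 0x11->0x03 len=4 : c1 1a a7 3f
query mem[0x0c]=0x3f, mem[0x10]=0x19, mem[0x00]=0x19, mem[0x03]=0xc1, mem[0x04]=0x1a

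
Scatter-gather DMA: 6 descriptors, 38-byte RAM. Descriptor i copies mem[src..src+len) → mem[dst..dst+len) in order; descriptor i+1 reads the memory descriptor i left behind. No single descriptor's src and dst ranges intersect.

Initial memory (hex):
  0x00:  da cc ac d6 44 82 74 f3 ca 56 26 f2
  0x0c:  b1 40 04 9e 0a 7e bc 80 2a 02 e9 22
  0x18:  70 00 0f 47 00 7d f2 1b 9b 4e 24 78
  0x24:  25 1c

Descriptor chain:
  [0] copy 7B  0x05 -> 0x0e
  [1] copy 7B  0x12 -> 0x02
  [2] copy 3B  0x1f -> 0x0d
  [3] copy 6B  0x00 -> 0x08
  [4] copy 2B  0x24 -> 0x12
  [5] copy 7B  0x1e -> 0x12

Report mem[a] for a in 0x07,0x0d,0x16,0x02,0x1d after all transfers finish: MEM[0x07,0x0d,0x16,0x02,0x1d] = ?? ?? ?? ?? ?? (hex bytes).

[0] 0x05->0x0e len=7 : 82 74 f3 ca 56 26 f2
[1] 0x12->0x02 len=7 : 56 26 f2 02 e9 22 70
[2] 0x1f->0x0d len=3 : 1b 9b 4e
[3] 0x00->0x08 len=6 : da cc 56 26 f2 02
[4] 0x24->0x12 len=2 : 25 1c
[5] 0x1e->0x12 len=7 : f2 1b 9b 4e 24 78 25
query mem[0x07]=0x22, mem[0x0d]=0x02, mem[0x16]=0x24, mem[0x02]=0x56, mem[0x1d]=0x7d

MEM[0x07,0x0d,0x16,0x02,0x1d] = 22 02 24 56 7d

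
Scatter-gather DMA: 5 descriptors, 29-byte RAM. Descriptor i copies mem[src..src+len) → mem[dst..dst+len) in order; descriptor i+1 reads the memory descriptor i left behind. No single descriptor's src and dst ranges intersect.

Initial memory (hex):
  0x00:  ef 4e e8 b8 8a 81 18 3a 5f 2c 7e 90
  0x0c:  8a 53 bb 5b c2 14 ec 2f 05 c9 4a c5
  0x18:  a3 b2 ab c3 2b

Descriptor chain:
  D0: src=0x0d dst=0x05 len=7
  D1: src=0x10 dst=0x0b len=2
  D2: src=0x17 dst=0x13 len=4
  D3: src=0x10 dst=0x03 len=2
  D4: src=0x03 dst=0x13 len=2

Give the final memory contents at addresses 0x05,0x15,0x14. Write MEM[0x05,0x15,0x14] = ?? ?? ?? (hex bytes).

MEM[0x05,0x15,0x14] = 53 b2 14

[0] 0x0d->0x05 len=7 : 53 bb 5b c2 14 ec 2f
[1] 0x10->0x0b len=2 : c2 14
[2] 0x17->0x13 len=4 : c5 a3 b2 ab
[3] 0x10->0x03 len=2 : c2 14
[4] 0x03->0x13 len=2 : c2 14
query mem[0x05]=0x53, mem[0x15]=0xb2, mem[0x14]=0x14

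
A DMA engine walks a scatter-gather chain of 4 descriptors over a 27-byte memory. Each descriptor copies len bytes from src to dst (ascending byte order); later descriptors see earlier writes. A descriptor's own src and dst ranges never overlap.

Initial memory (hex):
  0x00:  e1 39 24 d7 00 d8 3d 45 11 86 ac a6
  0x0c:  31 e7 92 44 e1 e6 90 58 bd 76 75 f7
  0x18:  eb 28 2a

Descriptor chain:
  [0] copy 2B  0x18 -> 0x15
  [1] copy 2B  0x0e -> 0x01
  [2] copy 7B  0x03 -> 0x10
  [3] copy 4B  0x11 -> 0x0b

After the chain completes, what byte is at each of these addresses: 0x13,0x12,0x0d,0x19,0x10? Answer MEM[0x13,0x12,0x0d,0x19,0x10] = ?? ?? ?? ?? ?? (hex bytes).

  after D0: wrote 2B at 0x15 = eb28
  after D1: wrote 2B at 0x01 = 9244
  after D2: wrote 7B at 0x10 = d700d83d451186
  after D3: wrote 4B at 0x0b = 00d83d45
query mem[0x13]=0x3d, mem[0x12]=0xd8, mem[0x0d]=0x3d, mem[0x19]=0x28, mem[0x10]=0xd7

MEM[0x13,0x12,0x0d,0x19,0x10] = 3d d8 3d 28 d7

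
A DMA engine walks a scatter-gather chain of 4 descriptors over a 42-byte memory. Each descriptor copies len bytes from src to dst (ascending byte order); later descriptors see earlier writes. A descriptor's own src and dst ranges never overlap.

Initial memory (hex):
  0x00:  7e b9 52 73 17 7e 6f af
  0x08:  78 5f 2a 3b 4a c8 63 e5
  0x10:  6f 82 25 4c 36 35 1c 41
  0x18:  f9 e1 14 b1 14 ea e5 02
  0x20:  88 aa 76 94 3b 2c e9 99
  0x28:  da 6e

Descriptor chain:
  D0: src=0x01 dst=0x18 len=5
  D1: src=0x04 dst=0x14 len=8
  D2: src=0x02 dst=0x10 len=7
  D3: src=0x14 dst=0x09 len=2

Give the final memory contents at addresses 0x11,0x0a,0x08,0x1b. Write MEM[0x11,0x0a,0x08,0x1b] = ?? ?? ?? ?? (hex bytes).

#0 dst[0x18+5] := {0xb9,0x52,0x73,0x17,0x7e}
#1 dst[0x14+8] := {0x17,0x7e,0x6f,0xaf,0x78,0x5f,0x2a,0x3b}
#2 dst[0x10+7] := {0x52,0x73,0x17,0x7e,0x6f,0xaf,0x78}
#3 dst[0x09+2] := {0x6f,0xaf}
query mem[0x11]=0x73, mem[0x0a]=0xaf, mem[0x08]=0x78, mem[0x1b]=0x3b

MEM[0x11,0x0a,0x08,0x1b] = 73 af 78 3b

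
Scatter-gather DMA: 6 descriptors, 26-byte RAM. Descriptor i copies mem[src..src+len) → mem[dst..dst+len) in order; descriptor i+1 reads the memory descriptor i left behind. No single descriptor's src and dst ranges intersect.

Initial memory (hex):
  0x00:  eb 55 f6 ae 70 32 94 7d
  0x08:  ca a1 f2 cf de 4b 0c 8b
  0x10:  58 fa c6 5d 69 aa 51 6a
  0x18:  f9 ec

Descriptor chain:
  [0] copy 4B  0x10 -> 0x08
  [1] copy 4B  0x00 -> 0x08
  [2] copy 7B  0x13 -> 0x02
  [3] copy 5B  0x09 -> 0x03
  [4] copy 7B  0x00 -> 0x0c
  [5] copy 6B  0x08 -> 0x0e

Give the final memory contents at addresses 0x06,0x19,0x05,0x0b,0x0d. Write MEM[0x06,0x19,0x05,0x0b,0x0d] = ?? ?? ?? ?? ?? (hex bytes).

MEM[0x06,0x19,0x05,0x0b,0x0d] = de ec ae ae 55

#0 dst[0x08+4] := {0x58,0xfa,0xc6,0x5d}
#1 dst[0x08+4] := {0xeb,0x55,0xf6,0xae}
#2 dst[0x02+7] := {0x5d,0x69,0xaa,0x51,0x6a,0xf9,0xec}
#3 dst[0x03+5] := {0x55,0xf6,0xae,0xde,0x4b}
#4 dst[0x0c+7] := {0xeb,0x55,0x5d,0x55,0xf6,0xae,0xde}
#5 dst[0x0e+6] := {0xec,0x55,0xf6,0xae,0xeb,0x55}
query mem[0x06]=0xde, mem[0x19]=0xec, mem[0x05]=0xae, mem[0x0b]=0xae, mem[0x0d]=0x55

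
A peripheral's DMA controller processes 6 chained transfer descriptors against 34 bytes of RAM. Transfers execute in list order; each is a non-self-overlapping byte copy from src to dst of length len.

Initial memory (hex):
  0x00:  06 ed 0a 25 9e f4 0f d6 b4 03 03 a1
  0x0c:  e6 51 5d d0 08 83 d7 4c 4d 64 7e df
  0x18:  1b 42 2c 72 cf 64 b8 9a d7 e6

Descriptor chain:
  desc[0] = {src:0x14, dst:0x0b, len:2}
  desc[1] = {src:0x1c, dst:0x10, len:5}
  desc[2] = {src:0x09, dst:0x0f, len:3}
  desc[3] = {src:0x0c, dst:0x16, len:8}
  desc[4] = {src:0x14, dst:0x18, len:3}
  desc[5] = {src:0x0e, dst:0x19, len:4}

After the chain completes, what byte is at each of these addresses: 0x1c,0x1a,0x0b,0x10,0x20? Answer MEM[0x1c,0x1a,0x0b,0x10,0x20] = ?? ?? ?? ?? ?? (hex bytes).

[0] 0x14->0x0b len=2 : 4d 64
[1] 0x1c->0x10 len=5 : cf 64 b8 9a d7
[2] 0x09->0x0f len=3 : 03 03 4d
[3] 0x0c->0x16 len=8 : 64 51 5d 03 03 4d b8 9a
[4] 0x14->0x18 len=3 : d7 64 64
[5] 0x0e->0x19 len=4 : 5d 03 03 4d
query mem[0x1c]=0x4d, mem[0x1a]=0x03, mem[0x0b]=0x4d, mem[0x10]=0x03, mem[0x20]=0xd7

MEM[0x1c,0x1a,0x0b,0x10,0x20] = 4d 03 4d 03 d7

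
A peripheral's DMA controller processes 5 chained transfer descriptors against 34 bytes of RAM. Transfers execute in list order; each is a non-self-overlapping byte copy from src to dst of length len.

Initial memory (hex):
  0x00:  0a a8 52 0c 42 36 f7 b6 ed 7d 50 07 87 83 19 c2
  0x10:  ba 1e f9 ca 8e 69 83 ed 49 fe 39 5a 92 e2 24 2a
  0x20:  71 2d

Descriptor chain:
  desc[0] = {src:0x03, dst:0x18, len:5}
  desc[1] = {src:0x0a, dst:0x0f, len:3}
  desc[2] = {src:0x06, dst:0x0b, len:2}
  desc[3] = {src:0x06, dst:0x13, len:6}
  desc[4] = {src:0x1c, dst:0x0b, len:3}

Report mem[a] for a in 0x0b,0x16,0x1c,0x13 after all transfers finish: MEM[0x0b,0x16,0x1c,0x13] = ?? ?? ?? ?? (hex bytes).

D0: mem[0x18..0x1c] <- [0c 42 36 f7 b6]
D1: mem[0x0f..0x11] <- [50 07 87]
D2: mem[0x0b..0x0c] <- [f7 b6]
D3: mem[0x13..0x18] <- [f7 b6 ed 7d 50 f7]
D4: mem[0x0b..0x0d] <- [b6 e2 24]
query mem[0x0b]=0xb6, mem[0x16]=0x7d, mem[0x1c]=0xb6, mem[0x13]=0xf7

MEM[0x0b,0x16,0x1c,0x13] = b6 7d b6 f7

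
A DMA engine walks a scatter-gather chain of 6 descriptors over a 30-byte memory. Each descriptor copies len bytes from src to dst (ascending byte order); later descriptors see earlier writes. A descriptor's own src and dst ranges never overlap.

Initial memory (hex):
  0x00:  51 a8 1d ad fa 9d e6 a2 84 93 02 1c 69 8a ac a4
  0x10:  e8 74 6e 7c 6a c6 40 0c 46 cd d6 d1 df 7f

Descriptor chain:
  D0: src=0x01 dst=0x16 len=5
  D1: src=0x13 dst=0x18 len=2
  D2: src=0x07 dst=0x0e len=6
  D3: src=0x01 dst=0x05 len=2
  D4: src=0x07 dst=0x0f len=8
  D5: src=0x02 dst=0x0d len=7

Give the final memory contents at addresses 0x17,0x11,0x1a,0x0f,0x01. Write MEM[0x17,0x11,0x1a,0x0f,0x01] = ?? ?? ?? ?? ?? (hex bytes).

MEM[0x17,0x11,0x1a,0x0f,0x01] = 1d 1d 9d fa a8

  after D0: wrote 5B at 0x16 = a81dadfa9d
  after D1: wrote 2B at 0x18 = 7c6a
  after D2: wrote 6B at 0x0e = a28493021c69
  after D3: wrote 2B at 0x05 = a81d
  after D4: wrote 8B at 0x0f = a28493021c698aa2
  after D5: wrote 7B at 0x0d = 1dadfaa81da284
query mem[0x17]=0x1d, mem[0x11]=0x1d, mem[0x1a]=0x9d, mem[0x0f]=0xfa, mem[0x01]=0xa8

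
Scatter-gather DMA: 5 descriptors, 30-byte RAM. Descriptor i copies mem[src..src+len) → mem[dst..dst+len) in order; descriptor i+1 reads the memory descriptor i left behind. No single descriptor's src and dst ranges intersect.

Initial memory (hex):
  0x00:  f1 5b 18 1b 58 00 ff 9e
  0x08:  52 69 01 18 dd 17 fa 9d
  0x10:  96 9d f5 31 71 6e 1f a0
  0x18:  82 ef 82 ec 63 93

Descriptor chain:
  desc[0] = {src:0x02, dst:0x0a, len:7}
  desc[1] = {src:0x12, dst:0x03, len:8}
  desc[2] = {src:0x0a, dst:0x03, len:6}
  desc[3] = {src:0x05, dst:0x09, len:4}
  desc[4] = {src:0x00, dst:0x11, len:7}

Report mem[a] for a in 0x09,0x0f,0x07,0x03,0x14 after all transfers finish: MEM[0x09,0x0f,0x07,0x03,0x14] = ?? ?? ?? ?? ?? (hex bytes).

  after D0: wrote 7B at 0x0a = 181b5800ff9e52
  after D1: wrote 8B at 0x03 = f531716e1fa082ef
  after D2: wrote 6B at 0x03 = ef1b5800ff9e
  after D3: wrote 4B at 0x09 = 5800ff9e
  after D4: wrote 7B at 0x11 = f15b18ef1b5800
query mem[0x09]=0x58, mem[0x0f]=0x9e, mem[0x07]=0xff, mem[0x03]=0xef, mem[0x14]=0xef

MEM[0x09,0x0f,0x07,0x03,0x14] = 58 9e ff ef ef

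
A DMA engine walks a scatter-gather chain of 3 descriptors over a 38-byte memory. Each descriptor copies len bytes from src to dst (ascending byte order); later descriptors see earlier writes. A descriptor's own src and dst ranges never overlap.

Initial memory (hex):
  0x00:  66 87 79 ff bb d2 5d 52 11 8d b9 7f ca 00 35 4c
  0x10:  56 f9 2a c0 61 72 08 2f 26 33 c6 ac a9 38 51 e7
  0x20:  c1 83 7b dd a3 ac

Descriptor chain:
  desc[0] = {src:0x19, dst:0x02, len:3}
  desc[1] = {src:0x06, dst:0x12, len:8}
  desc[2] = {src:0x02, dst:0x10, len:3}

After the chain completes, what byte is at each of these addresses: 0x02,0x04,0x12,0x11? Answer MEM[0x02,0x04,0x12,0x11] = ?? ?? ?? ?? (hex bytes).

  after D0: wrote 3B at 0x02 = 33c6ac
  after D1: wrote 8B at 0x12 = 5d52118db97fca00
  after D2: wrote 3B at 0x10 = 33c6ac
query mem[0x02]=0x33, mem[0x04]=0xac, mem[0x12]=0xac, mem[0x11]=0xc6

MEM[0x02,0x04,0x12,0x11] = 33 ac ac c6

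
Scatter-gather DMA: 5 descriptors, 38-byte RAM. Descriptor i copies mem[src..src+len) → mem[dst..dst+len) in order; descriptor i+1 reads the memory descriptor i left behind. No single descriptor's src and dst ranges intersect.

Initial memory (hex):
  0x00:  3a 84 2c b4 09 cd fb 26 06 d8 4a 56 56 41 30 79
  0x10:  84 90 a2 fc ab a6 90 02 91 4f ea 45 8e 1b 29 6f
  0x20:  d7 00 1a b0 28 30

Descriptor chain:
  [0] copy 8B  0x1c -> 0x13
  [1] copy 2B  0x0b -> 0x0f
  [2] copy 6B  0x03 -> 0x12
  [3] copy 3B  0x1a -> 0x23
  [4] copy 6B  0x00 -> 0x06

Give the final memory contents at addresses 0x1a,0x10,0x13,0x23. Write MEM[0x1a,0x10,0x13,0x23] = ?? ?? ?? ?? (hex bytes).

[0] 0x1c->0x13 len=8 : 8e 1b 29 6f d7 00 1a b0
[1] 0x0b->0x0f len=2 : 56 56
[2] 0x03->0x12 len=6 : b4 09 cd fb 26 06
[3] 0x1a->0x23 len=3 : b0 45 8e
[4] 0x00->0x06 len=6 : 3a 84 2c b4 09 cd
query mem[0x1a]=0xb0, mem[0x10]=0x56, mem[0x13]=0x09, mem[0x23]=0xb0

MEM[0x1a,0x10,0x13,0x23] = b0 56 09 b0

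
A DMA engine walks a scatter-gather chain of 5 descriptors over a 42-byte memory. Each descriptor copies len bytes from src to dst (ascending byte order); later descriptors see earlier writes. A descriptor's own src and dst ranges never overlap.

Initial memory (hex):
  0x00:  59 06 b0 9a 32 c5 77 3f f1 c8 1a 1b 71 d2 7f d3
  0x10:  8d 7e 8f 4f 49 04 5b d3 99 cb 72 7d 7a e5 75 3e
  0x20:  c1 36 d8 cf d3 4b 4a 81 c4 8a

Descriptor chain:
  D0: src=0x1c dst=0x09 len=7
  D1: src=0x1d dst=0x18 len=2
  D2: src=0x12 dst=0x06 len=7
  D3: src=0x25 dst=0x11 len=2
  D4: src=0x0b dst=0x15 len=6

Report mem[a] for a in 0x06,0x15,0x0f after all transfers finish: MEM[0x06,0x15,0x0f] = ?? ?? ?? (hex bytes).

D0: mem[0x09..0x0f] <- [7a e5 75 3e c1 36 d8]
D1: mem[0x18..0x19] <- [e5 75]
D2: mem[0x06..0x0c] <- [8f 4f 49 04 5b d3 e5]
D3: mem[0x11..0x12] <- [4b 4a]
D4: mem[0x15..0x1a] <- [d3 e5 c1 36 d8 8d]
query mem[0x06]=0x8f, mem[0x15]=0xd3, mem[0x0f]=0xd8

MEM[0x06,0x15,0x0f] = 8f d3 d8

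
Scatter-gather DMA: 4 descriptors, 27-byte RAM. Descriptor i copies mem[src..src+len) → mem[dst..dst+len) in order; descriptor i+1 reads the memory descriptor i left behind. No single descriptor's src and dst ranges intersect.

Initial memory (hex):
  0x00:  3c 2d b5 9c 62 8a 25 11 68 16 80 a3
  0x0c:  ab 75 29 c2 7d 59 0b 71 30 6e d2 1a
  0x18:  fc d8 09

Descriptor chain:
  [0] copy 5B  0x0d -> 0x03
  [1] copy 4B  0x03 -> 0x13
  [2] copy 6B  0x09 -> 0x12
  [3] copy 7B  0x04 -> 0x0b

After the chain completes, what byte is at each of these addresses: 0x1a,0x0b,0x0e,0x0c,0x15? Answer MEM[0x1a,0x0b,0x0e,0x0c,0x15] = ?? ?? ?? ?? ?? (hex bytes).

MEM[0x1a,0x0b,0x0e,0x0c,0x15] = 09 29 59 c2 ab

#0 dst[0x03+5] := {0x75,0x29,0xc2,0x7d,0x59}
#1 dst[0x13+4] := {0x75,0x29,0xc2,0x7d}
#2 dst[0x12+6] := {0x16,0x80,0xa3,0xab,0x75,0x29}
#3 dst[0x0b+7] := {0x29,0xc2,0x7d,0x59,0x68,0x16,0x80}
query mem[0x1a]=0x09, mem[0x0b]=0x29, mem[0x0e]=0x59, mem[0x0c]=0xc2, mem[0x15]=0xab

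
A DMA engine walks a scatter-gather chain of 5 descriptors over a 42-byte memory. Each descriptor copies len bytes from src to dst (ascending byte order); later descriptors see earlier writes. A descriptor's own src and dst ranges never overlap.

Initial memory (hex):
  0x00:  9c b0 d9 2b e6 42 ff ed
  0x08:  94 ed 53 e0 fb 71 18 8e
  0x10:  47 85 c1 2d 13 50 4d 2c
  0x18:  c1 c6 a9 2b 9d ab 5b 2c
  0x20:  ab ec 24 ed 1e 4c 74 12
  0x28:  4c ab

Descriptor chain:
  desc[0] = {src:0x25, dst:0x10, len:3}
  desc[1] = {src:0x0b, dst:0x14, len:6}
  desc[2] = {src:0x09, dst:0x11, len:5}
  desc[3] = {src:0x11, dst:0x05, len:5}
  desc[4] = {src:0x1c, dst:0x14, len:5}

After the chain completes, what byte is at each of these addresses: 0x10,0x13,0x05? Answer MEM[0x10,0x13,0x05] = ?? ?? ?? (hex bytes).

#0 dst[0x10+3] := {0x4c,0x74,0x12}
#1 dst[0x14+6] := {0xe0,0xfb,0x71,0x18,0x8e,0x4c}
#2 dst[0x11+5] := {0xed,0x53,0xe0,0xfb,0x71}
#3 dst[0x05+5] := {0xed,0x53,0xe0,0xfb,0x71}
#4 dst[0x14+5] := {0x9d,0xab,0x5b,0x2c,0xab}
query mem[0x10]=0x4c, mem[0x13]=0xe0, mem[0x05]=0xed

MEM[0x10,0x13,0x05] = 4c e0 ed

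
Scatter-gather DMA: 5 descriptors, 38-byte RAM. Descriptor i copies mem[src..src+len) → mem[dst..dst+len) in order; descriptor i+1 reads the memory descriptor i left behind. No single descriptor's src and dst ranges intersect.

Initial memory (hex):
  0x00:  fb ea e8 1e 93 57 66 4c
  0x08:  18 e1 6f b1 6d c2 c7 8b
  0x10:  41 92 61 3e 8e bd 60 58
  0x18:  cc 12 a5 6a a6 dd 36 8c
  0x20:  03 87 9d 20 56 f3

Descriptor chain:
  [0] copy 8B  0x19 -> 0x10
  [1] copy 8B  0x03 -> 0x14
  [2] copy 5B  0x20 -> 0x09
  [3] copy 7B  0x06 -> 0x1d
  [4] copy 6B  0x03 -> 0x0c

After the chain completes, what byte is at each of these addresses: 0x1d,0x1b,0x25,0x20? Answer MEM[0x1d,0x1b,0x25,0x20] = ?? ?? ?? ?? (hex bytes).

#0 dst[0x10+8] := {0x12,0xa5,0x6a,0xa6,0xdd,0x36,0x8c,0x03}
#1 dst[0x14+8] := {0x1e,0x93,0x57,0x66,0x4c,0x18,0xe1,0x6f}
#2 dst[0x09+5] := {0x03,0x87,0x9d,0x20,0x56}
#3 dst[0x1d+7] := {0x66,0x4c,0x18,0x03,0x87,0x9d,0x20}
#4 dst[0x0c+6] := {0x1e,0x93,0x57,0x66,0x4c,0x18}
query mem[0x1d]=0x66, mem[0x1b]=0x6f, mem[0x25]=0xf3, mem[0x20]=0x03

MEM[0x1d,0x1b,0x25,0x20] = 66 6f f3 03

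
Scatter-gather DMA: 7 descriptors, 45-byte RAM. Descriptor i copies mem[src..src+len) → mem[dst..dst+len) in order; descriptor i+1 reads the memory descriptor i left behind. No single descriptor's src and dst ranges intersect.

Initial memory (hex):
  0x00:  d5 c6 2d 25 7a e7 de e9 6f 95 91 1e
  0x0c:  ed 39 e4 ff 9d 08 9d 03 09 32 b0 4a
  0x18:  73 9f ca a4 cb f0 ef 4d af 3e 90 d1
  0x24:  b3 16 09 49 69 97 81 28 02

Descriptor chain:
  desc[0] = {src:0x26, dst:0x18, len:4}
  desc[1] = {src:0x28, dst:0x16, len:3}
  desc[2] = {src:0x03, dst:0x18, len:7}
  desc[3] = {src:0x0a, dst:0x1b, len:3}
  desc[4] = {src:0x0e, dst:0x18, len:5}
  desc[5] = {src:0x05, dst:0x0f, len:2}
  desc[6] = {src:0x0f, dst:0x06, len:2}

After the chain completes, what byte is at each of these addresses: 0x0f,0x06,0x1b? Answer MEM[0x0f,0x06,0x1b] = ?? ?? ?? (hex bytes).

  after D0: wrote 4B at 0x18 = 09496997
  after D1: wrote 3B at 0x16 = 699781
  after D2: wrote 7B at 0x18 = 257ae7dee96f95
  after D3: wrote 3B at 0x1b = 911eed
  after D4: wrote 5B at 0x18 = e4ff9d089d
  after D5: wrote 2B at 0x0f = e7de
  after D6: wrote 2B at 0x06 = e7de
query mem[0x0f]=0xe7, mem[0x06]=0xe7, mem[0x1b]=0x08

MEM[0x0f,0x06,0x1b] = e7 e7 08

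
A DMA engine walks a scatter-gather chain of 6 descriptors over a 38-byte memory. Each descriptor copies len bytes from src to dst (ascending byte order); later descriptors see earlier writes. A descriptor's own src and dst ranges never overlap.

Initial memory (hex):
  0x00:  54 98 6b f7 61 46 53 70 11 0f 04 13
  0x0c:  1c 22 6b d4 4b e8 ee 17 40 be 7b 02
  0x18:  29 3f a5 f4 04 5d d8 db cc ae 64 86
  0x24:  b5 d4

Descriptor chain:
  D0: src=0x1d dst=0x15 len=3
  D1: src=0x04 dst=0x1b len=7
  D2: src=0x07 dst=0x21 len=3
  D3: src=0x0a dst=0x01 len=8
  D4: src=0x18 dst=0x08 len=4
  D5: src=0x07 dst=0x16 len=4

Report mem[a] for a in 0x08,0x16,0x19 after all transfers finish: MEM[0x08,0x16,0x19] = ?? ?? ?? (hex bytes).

MEM[0x08,0x16,0x19] = 29 4b a5

  after D0: wrote 3B at 0x15 = 5dd8db
  after D1: wrote 7B at 0x1b = 61465370110f04
  after D2: wrote 3B at 0x21 = 70110f
  after D3: wrote 8B at 0x01 = 04131c226bd44be8
  after D4: wrote 4B at 0x08 = 293fa561
  after D5: wrote 4B at 0x16 = 4b293fa5
query mem[0x08]=0x29, mem[0x16]=0x4b, mem[0x19]=0xa5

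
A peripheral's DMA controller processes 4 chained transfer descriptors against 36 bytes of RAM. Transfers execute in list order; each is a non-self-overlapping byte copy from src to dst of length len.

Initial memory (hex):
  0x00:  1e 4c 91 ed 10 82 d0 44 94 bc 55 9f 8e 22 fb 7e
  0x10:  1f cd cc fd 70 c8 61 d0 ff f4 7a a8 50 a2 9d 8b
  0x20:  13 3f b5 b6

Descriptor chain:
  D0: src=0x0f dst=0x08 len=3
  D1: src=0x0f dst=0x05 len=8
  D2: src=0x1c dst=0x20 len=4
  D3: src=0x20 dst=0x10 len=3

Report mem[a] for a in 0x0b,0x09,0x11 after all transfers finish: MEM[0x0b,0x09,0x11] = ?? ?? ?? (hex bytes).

MEM[0x0b,0x09,0x11] = c8 fd a2

D0: mem[0x08..0x0a] <- [7e 1f cd]
D1: mem[0x05..0x0c] <- [7e 1f cd cc fd 70 c8 61]
D2: mem[0x20..0x23] <- [50 a2 9d 8b]
D3: mem[0x10..0x12] <- [50 a2 9d]
query mem[0x0b]=0xc8, mem[0x09]=0xfd, mem[0x11]=0xa2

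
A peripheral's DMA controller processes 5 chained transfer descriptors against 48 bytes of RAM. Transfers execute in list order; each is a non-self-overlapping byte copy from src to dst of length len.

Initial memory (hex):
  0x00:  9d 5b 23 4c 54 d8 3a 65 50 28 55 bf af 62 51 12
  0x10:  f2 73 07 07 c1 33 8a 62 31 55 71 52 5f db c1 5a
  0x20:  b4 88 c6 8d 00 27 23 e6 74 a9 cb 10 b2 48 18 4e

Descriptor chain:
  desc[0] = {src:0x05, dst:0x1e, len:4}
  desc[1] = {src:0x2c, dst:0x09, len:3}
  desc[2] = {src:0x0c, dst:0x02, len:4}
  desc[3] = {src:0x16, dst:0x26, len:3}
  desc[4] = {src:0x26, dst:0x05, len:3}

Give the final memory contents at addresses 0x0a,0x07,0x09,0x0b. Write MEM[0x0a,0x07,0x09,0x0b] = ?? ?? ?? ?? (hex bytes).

MEM[0x0a,0x07,0x09,0x0b] = 48 31 b2 18

D0: mem[0x1e..0x21] <- [d8 3a 65 50]
D1: mem[0x09..0x0b] <- [b2 48 18]
D2: mem[0x02..0x05] <- [af 62 51 12]
D3: mem[0x26..0x28] <- [8a 62 31]
D4: mem[0x05..0x07] <- [8a 62 31]
query mem[0x0a]=0x48, mem[0x07]=0x31, mem[0x09]=0xb2, mem[0x0b]=0x18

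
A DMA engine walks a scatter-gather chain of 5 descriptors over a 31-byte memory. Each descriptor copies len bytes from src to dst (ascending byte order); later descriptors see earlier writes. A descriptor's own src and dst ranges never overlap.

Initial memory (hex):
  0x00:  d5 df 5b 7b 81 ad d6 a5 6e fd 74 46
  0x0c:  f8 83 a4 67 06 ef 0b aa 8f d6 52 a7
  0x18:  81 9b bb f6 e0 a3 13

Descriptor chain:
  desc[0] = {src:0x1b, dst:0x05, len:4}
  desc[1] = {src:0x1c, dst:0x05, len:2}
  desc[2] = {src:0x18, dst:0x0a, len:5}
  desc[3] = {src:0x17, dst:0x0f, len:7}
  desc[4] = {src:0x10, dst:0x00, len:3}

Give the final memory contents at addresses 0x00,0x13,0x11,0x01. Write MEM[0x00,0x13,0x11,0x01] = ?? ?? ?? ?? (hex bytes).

D0: mem[0x05..0x08] <- [f6 e0 a3 13]
D1: mem[0x05..0x06] <- [e0 a3]
D2: mem[0x0a..0x0e] <- [81 9b bb f6 e0]
D3: mem[0x0f..0x15] <- [a7 81 9b bb f6 e0 a3]
D4: mem[0x00..0x02] <- [81 9b bb]
query mem[0x00]=0x81, mem[0x13]=0xf6, mem[0x11]=0x9b, mem[0x01]=0x9b

MEM[0x00,0x13,0x11,0x01] = 81 f6 9b 9b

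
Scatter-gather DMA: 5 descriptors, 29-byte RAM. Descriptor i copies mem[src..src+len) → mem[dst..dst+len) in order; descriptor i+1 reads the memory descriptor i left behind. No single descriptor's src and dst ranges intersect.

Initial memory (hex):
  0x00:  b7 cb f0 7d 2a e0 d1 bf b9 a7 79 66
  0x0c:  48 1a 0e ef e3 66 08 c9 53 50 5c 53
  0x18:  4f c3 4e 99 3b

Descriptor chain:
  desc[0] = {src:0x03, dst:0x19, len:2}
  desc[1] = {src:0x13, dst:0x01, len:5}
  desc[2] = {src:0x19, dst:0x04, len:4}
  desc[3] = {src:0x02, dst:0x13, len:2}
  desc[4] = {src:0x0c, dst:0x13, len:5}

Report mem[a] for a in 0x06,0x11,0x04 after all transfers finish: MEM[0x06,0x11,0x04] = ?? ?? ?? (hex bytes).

[0] 0x03->0x19 len=2 : 7d 2a
[1] 0x13->0x01 len=5 : c9 53 50 5c 53
[2] 0x19->0x04 len=4 : 7d 2a 99 3b
[3] 0x02->0x13 len=2 : 53 50
[4] 0x0c->0x13 len=5 : 48 1a 0e ef e3
query mem[0x06]=0x99, mem[0x11]=0x66, mem[0x04]=0x7d

MEM[0x06,0x11,0x04] = 99 66 7d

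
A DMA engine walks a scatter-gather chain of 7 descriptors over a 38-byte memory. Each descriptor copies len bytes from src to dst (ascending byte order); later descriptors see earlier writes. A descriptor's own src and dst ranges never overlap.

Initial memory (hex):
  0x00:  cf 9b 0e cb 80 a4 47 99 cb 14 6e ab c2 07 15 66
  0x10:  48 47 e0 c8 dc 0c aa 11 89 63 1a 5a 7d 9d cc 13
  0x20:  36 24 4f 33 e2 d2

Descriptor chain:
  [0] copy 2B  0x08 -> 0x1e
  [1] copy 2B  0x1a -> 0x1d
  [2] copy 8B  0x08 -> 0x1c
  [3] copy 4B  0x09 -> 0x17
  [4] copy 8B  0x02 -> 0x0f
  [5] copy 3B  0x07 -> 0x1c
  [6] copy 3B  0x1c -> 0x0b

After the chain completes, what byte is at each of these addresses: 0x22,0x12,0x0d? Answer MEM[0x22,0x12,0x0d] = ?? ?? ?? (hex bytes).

MEM[0x22,0x12,0x0d] = 15 a4 14

#0 dst[0x1e+2] := {0xcb,0x14}
#1 dst[0x1d+2] := {0x1a,0x5a}
#2 dst[0x1c+8] := {0xcb,0x14,0x6e,0xab,0xc2,0x07,0x15,0x66}
#3 dst[0x17+4] := {0x14,0x6e,0xab,0xc2}
#4 dst[0x0f+8] := {0x0e,0xcb,0x80,0xa4,0x47,0x99,0xcb,0x14}
#5 dst[0x1c+3] := {0x99,0xcb,0x14}
#6 dst[0x0b+3] := {0x99,0xcb,0x14}
query mem[0x22]=0x15, mem[0x12]=0xa4, mem[0x0d]=0x14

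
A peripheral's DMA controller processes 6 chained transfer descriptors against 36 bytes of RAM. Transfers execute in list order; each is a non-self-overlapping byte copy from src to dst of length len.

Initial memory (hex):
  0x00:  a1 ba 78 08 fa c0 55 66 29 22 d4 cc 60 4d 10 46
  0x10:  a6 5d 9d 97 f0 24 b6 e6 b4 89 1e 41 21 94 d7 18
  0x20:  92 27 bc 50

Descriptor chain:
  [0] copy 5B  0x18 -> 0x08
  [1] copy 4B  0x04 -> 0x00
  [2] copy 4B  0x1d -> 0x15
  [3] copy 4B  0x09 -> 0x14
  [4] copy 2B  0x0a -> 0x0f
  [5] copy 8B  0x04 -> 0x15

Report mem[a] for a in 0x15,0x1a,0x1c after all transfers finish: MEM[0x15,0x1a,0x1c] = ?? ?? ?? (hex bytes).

  after D0: wrote 5B at 0x08 = b4891e4121
  after D1: wrote 4B at 0x00 = fac05566
  after D2: wrote 4B at 0x15 = 94d71892
  after D3: wrote 4B at 0x14 = 891e4121
  after D4: wrote 2B at 0x0f = 1e41
  after D5: wrote 8B at 0x15 = fac05566b4891e41
query mem[0x15]=0xfa, mem[0x1a]=0x89, mem[0x1c]=0x41

MEM[0x15,0x1a,0x1c] = fa 89 41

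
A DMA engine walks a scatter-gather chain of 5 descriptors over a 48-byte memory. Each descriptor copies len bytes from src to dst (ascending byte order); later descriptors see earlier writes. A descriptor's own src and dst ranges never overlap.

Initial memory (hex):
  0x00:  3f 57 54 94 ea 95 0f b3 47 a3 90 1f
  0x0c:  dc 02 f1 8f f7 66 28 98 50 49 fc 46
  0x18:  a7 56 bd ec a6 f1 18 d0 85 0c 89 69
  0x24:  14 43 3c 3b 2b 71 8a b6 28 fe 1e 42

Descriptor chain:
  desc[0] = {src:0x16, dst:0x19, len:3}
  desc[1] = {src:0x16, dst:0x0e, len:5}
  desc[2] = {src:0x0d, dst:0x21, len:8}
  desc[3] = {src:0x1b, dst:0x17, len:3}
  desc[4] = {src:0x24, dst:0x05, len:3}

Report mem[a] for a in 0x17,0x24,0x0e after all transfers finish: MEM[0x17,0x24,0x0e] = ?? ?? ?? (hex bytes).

  after D0: wrote 3B at 0x19 = fc46a7
  after D1: wrote 5B at 0x0e = fc46a7fc46
  after D2: wrote 8B at 0x21 = 02fc46a7fc469850
  after D3: wrote 3B at 0x17 = a7a6f1
  after D4: wrote 3B at 0x05 = a7fc46
query mem[0x17]=0xa7, mem[0x24]=0xa7, mem[0x0e]=0xfc

MEM[0x17,0x24,0x0e] = a7 a7 fc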